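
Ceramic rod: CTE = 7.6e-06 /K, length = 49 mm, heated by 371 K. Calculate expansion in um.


dL = 7.6e-06 * 49 * 371 * 1000 = 138.16 um

138.16


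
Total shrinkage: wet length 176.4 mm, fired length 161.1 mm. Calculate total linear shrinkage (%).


TS = (176.4 - 161.1) / 176.4 * 100 = 8.67%

8.67


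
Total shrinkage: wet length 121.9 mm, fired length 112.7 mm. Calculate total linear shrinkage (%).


TS = (121.9 - 112.7) / 121.9 * 100 = 7.55%

7.55


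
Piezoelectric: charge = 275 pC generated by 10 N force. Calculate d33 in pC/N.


d33 = 275 / 10 = 27.5 pC/N

27.5


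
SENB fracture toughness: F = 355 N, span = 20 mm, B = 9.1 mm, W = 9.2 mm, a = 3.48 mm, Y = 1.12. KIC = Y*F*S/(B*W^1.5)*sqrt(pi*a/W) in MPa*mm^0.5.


KIC = 1.12*355*20/(9.1*9.2^1.5)*sqrt(pi*3.48/9.2) = 34.14

34.14


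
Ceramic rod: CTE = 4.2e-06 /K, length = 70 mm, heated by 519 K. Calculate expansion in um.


dL = 4.2e-06 * 70 * 519 * 1000 = 152.586 um

152.586


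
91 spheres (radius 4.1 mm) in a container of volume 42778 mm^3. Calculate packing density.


V_sphere = 4/3*pi*4.1^3 = 288.6956 mm^3
Total V = 91*288.6956 = 26271.2996 mm^3
PD = 26271.2996 / 42778 = 0.614

0.614


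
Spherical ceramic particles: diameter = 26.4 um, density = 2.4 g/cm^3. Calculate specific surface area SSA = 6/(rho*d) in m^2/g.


SSA = 6 / (2.4 * 26.4) = 0.095 m^2/g

0.095


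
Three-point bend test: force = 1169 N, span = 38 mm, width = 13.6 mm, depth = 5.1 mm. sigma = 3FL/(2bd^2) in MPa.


sigma = 3*1169*38/(2*13.6*5.1^2) = 188.4 MPa

188.4


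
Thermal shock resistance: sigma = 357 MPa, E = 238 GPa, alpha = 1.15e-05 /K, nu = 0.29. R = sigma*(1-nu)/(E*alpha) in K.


R = 357*(1-0.29)/(238*1000*1.15e-05) = 93 K

93


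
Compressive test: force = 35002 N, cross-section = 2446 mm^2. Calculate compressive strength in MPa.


CS = 35002 / 2446 = 14.3 MPa

14.3


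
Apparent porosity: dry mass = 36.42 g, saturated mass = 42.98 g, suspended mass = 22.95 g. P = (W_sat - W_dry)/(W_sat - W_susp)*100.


P = (42.98 - 36.42) / (42.98 - 22.95) * 100 = 6.56 / 20.03 * 100 = 32.8%

32.8


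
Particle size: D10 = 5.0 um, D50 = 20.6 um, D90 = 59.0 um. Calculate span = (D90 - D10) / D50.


Span = (59.0 - 5.0) / 20.6 = 54.0 / 20.6 = 2.621

2.621


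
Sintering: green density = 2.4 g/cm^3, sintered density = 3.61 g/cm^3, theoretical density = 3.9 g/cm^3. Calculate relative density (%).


Relative = 3.61 / 3.9 * 100 = 92.6%

92.6


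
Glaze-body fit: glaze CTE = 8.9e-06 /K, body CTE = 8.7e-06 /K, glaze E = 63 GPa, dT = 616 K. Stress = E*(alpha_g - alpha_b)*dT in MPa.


Stress = 63*1000*(8.9e-06 - 8.7e-06)*616 = 7.8 MPa

7.8


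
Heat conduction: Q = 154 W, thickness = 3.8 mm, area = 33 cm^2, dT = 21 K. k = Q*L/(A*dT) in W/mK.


k = 154*3.8/1000/(33/10000*21) = 8.44 W/mK

8.44


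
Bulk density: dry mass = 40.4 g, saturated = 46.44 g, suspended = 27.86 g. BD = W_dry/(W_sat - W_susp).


BD = 40.4 / (46.44 - 27.86) = 40.4 / 18.58 = 2.174 g/cm^3

2.174


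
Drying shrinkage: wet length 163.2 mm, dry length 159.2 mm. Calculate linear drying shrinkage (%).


DS = (163.2 - 159.2) / 163.2 * 100 = 2.45%

2.45


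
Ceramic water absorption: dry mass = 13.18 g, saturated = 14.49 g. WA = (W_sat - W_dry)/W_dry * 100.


WA = (14.49 - 13.18) / 13.18 * 100 = 9.94%

9.94


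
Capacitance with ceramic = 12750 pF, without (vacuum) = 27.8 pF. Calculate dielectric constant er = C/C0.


er = 12750 / 27.8 = 458.63

458.63


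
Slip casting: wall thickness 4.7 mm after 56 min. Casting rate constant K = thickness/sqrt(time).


K = 4.7 / sqrt(56) = 4.7 / 7.4833 = 0.628 mm/min^0.5

0.628


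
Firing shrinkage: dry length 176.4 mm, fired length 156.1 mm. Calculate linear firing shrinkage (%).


FS = (176.4 - 156.1) / 176.4 * 100 = 11.51%

11.51


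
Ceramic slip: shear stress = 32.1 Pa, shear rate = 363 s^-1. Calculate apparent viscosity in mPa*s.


eta = tau/gamma * 1000 = 32.1/363 * 1000 = 88.4 mPa*s

88.4


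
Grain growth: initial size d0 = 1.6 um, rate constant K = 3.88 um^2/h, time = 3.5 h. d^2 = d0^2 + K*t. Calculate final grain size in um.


d^2 = 1.6^2 + 3.88*3.5 = 16.14
d = sqrt(16.14) = 4.02 um

4.02


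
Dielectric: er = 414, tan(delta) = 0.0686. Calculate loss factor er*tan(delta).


Loss = 414 * 0.0686 = 28.4

28.4


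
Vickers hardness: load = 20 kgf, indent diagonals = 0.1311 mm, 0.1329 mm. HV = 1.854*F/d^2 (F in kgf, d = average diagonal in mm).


d_avg = (0.1311+0.1329)/2 = 0.132 mm
HV = 1.854*20/0.132^2 = 2128

2128


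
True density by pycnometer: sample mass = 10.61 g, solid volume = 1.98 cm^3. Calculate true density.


TD = 10.61 / 1.98 = 5.359 g/cm^3

5.359


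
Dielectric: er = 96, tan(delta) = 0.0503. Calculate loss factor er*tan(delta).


Loss = 96 * 0.0503 = 4.829

4.829


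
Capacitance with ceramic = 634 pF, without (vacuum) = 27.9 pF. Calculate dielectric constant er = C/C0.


er = 634 / 27.9 = 22.72

22.72


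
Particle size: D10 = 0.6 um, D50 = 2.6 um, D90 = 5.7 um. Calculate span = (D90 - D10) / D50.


Span = (5.7 - 0.6) / 2.6 = 5.1 / 2.6 = 1.962

1.962


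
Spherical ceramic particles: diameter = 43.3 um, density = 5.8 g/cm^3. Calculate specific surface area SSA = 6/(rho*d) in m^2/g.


SSA = 6 / (5.8 * 43.3) = 0.024 m^2/g

0.024


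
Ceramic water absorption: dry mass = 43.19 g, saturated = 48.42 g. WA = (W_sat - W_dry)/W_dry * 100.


WA = (48.42 - 43.19) / 43.19 * 100 = 12.11%

12.11


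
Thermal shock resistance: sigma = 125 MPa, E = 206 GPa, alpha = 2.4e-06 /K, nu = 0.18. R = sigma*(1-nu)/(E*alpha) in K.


R = 125*(1-0.18)/(206*1000*2.4e-06) = 207 K

207


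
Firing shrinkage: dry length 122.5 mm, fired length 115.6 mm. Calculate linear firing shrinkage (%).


FS = (122.5 - 115.6) / 122.5 * 100 = 5.63%

5.63


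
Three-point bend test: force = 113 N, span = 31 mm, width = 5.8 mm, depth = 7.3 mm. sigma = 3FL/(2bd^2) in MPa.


sigma = 3*113*31/(2*5.8*7.3^2) = 17.0 MPa

17.0


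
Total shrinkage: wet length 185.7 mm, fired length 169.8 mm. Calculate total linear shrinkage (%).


TS = (185.7 - 169.8) / 185.7 * 100 = 8.56%

8.56


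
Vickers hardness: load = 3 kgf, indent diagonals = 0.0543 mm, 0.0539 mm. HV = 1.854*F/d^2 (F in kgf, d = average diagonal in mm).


d_avg = (0.0543+0.0539)/2 = 0.0541 mm
HV = 1.854*3/0.0541^2 = 1900

1900


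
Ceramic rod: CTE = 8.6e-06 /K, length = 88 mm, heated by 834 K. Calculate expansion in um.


dL = 8.6e-06 * 88 * 834 * 1000 = 631.171 um

631.171


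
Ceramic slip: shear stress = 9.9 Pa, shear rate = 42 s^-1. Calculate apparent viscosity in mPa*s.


eta = tau/gamma * 1000 = 9.9/42 * 1000 = 235.7 mPa*s

235.7


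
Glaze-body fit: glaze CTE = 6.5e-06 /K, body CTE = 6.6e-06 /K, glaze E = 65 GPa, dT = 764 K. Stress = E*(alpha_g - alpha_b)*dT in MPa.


Stress = 65*1000*(6.5e-06 - 6.6e-06)*764 = -5.0 MPa

-5.0


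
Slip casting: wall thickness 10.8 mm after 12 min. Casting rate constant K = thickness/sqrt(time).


K = 10.8 / sqrt(12) = 10.8 / 3.4641 = 3.118 mm/min^0.5

3.118


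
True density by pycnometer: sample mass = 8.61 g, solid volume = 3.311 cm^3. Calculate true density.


TD = 8.61 / 3.311 = 2.6 g/cm^3

2.6


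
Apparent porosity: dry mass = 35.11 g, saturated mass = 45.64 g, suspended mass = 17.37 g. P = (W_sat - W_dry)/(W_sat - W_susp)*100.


P = (45.64 - 35.11) / (45.64 - 17.37) * 100 = 10.53 / 28.27 * 100 = 37.2%

37.2


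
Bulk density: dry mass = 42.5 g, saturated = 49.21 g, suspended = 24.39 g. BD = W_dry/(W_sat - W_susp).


BD = 42.5 / (49.21 - 24.39) = 42.5 / 24.82 = 1.712 g/cm^3

1.712


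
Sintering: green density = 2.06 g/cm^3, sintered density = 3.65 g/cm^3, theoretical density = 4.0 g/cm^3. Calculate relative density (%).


Relative = 3.65 / 4.0 * 100 = 91.3%

91.3


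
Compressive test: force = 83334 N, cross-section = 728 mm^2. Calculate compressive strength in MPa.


CS = 83334 / 728 = 114.5 MPa

114.5


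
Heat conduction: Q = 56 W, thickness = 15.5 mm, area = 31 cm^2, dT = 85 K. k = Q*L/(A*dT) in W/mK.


k = 56*15.5/1000/(31/10000*85) = 3.29 W/mK

3.29


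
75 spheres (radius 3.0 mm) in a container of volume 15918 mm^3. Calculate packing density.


V_sphere = 4/3*pi*3.0^3 = 113.0973 mm^3
Total V = 75*113.0973 = 8482.2975 mm^3
PD = 8482.2975 / 15918 = 0.533

0.533


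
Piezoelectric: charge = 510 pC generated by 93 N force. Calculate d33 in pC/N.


d33 = 510 / 93 = 5.5 pC/N

5.5


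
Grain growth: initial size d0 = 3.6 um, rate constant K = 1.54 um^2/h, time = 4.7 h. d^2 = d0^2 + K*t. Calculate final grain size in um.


d^2 = 3.6^2 + 1.54*4.7 = 20.198
d = sqrt(20.198) = 4.49 um

4.49


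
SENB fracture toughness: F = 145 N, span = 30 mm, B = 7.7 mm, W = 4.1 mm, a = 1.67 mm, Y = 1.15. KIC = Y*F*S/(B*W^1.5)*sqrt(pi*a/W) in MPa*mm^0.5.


KIC = 1.15*145*30/(7.7*4.1^1.5)*sqrt(pi*1.67/4.1) = 88.52

88.52


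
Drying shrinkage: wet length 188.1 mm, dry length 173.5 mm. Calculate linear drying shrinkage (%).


DS = (188.1 - 173.5) / 188.1 * 100 = 7.76%

7.76


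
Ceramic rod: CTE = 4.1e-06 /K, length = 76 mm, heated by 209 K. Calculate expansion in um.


dL = 4.1e-06 * 76 * 209 * 1000 = 65.124 um

65.124


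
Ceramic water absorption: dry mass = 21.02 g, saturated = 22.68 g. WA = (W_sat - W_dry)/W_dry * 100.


WA = (22.68 - 21.02) / 21.02 * 100 = 7.9%

7.9


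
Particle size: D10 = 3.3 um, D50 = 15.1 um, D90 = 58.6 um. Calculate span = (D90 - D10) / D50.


Span = (58.6 - 3.3) / 15.1 = 55.3 / 15.1 = 3.662

3.662


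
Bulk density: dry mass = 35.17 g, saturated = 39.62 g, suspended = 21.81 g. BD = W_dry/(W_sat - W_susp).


BD = 35.17 / (39.62 - 21.81) = 35.17 / 17.81 = 1.975 g/cm^3

1.975


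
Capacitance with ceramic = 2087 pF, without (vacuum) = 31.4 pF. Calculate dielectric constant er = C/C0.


er = 2087 / 31.4 = 66.46

66.46


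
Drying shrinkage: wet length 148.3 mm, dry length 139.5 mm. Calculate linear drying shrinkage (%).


DS = (148.3 - 139.5) / 148.3 * 100 = 5.93%

5.93


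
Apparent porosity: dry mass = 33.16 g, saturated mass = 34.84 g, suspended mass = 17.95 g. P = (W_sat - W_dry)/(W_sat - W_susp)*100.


P = (34.84 - 33.16) / (34.84 - 17.95) * 100 = 1.68 / 16.89 * 100 = 9.9%

9.9


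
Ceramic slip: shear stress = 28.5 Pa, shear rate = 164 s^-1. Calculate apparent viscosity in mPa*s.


eta = tau/gamma * 1000 = 28.5/164 * 1000 = 173.8 mPa*s

173.8


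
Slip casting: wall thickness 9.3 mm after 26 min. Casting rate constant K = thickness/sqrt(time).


K = 9.3 / sqrt(26) = 9.3 / 5.099 = 1.824 mm/min^0.5

1.824


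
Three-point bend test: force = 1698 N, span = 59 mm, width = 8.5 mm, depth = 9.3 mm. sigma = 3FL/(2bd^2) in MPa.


sigma = 3*1698*59/(2*8.5*9.3^2) = 204.4 MPa

204.4


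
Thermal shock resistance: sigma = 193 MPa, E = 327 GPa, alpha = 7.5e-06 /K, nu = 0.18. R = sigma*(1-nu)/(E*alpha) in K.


R = 193*(1-0.18)/(327*1000*7.5e-06) = 65 K

65


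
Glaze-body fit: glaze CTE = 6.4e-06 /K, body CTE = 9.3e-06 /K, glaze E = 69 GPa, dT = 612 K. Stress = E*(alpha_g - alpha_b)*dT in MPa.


Stress = 69*1000*(6.4e-06 - 9.3e-06)*612 = -122.5 MPa

-122.5


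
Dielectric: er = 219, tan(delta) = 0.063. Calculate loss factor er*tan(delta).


Loss = 219 * 0.063 = 13.797

13.797


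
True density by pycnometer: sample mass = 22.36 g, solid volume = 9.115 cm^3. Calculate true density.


TD = 22.36 / 9.115 = 2.453 g/cm^3

2.453


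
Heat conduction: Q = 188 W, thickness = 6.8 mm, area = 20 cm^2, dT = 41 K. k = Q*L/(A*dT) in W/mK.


k = 188*6.8/1000/(20/10000*41) = 15.59 W/mK

15.59


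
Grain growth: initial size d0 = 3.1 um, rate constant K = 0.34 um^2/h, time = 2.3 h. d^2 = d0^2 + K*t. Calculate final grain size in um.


d^2 = 3.1^2 + 0.34*2.3 = 10.392
d = sqrt(10.392) = 3.22 um

3.22


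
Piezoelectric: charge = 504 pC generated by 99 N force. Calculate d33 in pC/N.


d33 = 504 / 99 = 5.1 pC/N

5.1


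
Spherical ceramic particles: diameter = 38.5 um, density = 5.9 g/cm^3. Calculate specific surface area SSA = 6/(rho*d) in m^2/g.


SSA = 6 / (5.9 * 38.5) = 0.026 m^2/g

0.026


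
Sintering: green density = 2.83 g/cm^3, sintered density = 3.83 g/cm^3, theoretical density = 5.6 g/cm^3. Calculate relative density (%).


Relative = 3.83 / 5.6 * 100 = 68.4%

68.4


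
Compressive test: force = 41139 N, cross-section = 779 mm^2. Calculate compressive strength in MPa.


CS = 41139 / 779 = 52.8 MPa

52.8


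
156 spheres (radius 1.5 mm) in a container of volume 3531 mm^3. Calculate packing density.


V_sphere = 4/3*pi*1.5^3 = 14.1372 mm^3
Total V = 156*14.1372 = 2205.4032 mm^3
PD = 2205.4032 / 3531 = 0.625

0.625


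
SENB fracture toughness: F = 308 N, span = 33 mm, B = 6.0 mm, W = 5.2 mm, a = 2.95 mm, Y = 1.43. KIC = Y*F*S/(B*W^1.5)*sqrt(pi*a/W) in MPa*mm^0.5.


KIC = 1.43*308*33/(6.0*5.2^1.5)*sqrt(pi*2.95/5.2) = 272.73

272.73


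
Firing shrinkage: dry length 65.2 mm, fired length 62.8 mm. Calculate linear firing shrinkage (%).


FS = (65.2 - 62.8) / 65.2 * 100 = 3.68%

3.68


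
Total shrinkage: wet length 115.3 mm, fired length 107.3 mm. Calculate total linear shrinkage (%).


TS = (115.3 - 107.3) / 115.3 * 100 = 6.94%

6.94


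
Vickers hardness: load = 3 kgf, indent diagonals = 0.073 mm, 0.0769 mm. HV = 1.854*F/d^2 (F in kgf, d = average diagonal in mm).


d_avg = (0.073+0.0769)/2 = 0.07495 mm
HV = 1.854*3/0.07495^2 = 990

990


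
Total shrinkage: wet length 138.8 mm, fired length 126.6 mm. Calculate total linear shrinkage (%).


TS = (138.8 - 126.6) / 138.8 * 100 = 8.79%

8.79


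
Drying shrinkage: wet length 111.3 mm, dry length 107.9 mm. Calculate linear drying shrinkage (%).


DS = (111.3 - 107.9) / 111.3 * 100 = 3.05%

3.05


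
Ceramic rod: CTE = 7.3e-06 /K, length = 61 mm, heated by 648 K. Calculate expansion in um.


dL = 7.3e-06 * 61 * 648 * 1000 = 288.554 um

288.554


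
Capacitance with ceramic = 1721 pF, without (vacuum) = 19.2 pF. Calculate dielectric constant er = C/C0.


er = 1721 / 19.2 = 89.64

89.64


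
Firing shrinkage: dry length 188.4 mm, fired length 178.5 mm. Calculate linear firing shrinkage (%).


FS = (188.4 - 178.5) / 188.4 * 100 = 5.25%

5.25


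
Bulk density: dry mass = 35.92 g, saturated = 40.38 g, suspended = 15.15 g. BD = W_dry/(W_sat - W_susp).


BD = 35.92 / (40.38 - 15.15) = 35.92 / 25.23 = 1.424 g/cm^3

1.424


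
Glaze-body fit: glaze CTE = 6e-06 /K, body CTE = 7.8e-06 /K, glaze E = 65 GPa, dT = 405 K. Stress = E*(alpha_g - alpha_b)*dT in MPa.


Stress = 65*1000*(6e-06 - 7.8e-06)*405 = -47.4 MPa

-47.4


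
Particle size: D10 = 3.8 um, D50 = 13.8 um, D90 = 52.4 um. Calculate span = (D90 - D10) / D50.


Span = (52.4 - 3.8) / 13.8 = 48.6 / 13.8 = 3.522

3.522


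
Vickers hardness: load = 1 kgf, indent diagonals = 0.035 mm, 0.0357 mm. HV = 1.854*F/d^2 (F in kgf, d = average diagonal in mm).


d_avg = (0.035+0.0357)/2 = 0.03535 mm
HV = 1.854*1/0.03535^2 = 1484

1484


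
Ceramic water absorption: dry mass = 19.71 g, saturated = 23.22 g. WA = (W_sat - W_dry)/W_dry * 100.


WA = (23.22 - 19.71) / 19.71 * 100 = 17.81%

17.81


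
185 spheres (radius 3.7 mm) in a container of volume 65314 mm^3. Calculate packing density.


V_sphere = 4/3*pi*3.7^3 = 212.1748 mm^3
Total V = 185*212.1748 = 39252.338 mm^3
PD = 39252.338 / 65314 = 0.601

0.601


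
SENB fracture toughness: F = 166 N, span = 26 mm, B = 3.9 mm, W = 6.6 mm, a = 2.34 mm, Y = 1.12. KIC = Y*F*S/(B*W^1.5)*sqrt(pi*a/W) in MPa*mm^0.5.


KIC = 1.12*166*26/(3.9*6.6^1.5)*sqrt(pi*2.34/6.6) = 77.15

77.15


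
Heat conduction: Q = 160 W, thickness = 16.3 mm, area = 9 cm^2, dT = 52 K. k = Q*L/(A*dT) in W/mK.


k = 160*16.3/1000/(9/10000*52) = 55.73 W/mK

55.73


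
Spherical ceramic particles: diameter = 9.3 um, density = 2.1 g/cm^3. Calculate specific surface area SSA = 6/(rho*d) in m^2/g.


SSA = 6 / (2.1 * 9.3) = 0.307 m^2/g

0.307


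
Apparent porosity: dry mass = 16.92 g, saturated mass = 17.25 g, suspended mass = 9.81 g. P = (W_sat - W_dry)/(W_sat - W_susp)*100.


P = (17.25 - 16.92) / (17.25 - 9.81) * 100 = 0.33 / 7.44 * 100 = 4.4%

4.4


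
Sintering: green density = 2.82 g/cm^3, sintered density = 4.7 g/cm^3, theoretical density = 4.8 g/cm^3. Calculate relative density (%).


Relative = 4.7 / 4.8 * 100 = 97.9%

97.9


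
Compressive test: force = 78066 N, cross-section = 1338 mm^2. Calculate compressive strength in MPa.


CS = 78066 / 1338 = 58.3 MPa

58.3


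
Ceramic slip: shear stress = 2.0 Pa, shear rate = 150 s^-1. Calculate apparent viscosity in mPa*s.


eta = tau/gamma * 1000 = 2.0/150 * 1000 = 13.3 mPa*s

13.3


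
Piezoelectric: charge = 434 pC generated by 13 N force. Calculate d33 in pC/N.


d33 = 434 / 13 = 33.4 pC/N

33.4


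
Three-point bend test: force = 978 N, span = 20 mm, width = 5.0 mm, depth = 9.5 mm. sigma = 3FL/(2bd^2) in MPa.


sigma = 3*978*20/(2*5.0*9.5^2) = 65.0 MPa

65.0


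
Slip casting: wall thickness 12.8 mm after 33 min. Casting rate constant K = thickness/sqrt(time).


K = 12.8 / sqrt(33) = 12.8 / 5.7446 = 2.228 mm/min^0.5

2.228


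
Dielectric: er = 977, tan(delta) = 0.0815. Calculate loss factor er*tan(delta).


Loss = 977 * 0.0815 = 79.626

79.626


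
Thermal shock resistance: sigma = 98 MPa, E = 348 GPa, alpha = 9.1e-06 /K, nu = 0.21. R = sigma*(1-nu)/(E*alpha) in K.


R = 98*(1-0.21)/(348*1000*9.1e-06) = 24 K

24


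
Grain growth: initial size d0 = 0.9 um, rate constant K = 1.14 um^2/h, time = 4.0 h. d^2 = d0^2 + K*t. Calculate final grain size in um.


d^2 = 0.9^2 + 1.14*4.0 = 5.37
d = sqrt(5.37) = 2.32 um

2.32


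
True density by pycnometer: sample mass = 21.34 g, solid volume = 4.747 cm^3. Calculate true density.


TD = 21.34 / 4.747 = 4.495 g/cm^3

4.495


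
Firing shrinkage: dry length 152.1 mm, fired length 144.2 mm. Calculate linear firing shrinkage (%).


FS = (152.1 - 144.2) / 152.1 * 100 = 5.19%

5.19


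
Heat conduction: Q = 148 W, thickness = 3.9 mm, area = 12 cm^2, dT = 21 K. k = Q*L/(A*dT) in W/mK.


k = 148*3.9/1000/(12/10000*21) = 22.9 W/mK

22.9


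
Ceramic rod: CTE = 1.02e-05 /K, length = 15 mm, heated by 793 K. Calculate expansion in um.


dL = 1.02e-05 * 15 * 793 * 1000 = 121.329 um

121.329


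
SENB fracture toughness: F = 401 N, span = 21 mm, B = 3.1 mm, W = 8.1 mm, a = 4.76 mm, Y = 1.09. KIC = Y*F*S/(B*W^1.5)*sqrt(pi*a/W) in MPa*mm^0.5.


KIC = 1.09*401*21/(3.1*8.1^1.5)*sqrt(pi*4.76/8.1) = 174.52

174.52


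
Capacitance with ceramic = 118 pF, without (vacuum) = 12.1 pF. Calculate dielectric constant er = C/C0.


er = 118 / 12.1 = 9.75

9.75


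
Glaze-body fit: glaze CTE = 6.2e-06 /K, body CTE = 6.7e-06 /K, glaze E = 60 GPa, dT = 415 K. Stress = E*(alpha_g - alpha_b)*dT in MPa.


Stress = 60*1000*(6.2e-06 - 6.7e-06)*415 = -12.5 MPa

-12.5


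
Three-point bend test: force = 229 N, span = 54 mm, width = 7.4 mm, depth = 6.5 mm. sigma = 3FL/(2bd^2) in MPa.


sigma = 3*229*54/(2*7.4*6.5^2) = 59.3 MPa

59.3


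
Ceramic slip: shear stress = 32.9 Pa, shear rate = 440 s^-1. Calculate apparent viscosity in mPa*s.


eta = tau/gamma * 1000 = 32.9/440 * 1000 = 74.8 mPa*s

74.8


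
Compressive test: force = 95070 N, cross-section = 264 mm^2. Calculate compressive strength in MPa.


CS = 95070 / 264 = 360.1 MPa

360.1


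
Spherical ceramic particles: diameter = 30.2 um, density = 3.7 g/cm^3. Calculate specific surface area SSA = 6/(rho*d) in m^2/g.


SSA = 6 / (3.7 * 30.2) = 0.054 m^2/g

0.054


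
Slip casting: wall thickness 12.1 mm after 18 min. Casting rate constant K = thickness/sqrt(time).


K = 12.1 / sqrt(18) = 12.1 / 4.2426 = 2.852 mm/min^0.5

2.852


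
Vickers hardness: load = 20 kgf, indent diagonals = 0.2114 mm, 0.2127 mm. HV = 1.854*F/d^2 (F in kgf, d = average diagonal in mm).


d_avg = (0.2114+0.2127)/2 = 0.21205 mm
HV = 1.854*20/0.21205^2 = 825

825


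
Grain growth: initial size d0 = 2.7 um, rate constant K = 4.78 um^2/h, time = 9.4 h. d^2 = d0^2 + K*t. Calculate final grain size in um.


d^2 = 2.7^2 + 4.78*9.4 = 52.222
d = sqrt(52.222) = 7.23 um

7.23


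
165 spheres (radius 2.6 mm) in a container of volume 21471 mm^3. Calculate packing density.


V_sphere = 4/3*pi*2.6^3 = 73.6222 mm^3
Total V = 165*73.6222 = 12147.663 mm^3
PD = 12147.663 / 21471 = 0.566

0.566


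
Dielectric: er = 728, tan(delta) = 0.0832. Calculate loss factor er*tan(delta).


Loss = 728 * 0.0832 = 60.57

60.57


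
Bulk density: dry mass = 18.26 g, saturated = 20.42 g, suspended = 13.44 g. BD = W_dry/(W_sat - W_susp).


BD = 18.26 / (20.42 - 13.44) = 18.26 / 6.98 = 2.616 g/cm^3

2.616


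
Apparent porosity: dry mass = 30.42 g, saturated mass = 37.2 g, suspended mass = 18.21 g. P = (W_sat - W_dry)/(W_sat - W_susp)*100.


P = (37.2 - 30.42) / (37.2 - 18.21) * 100 = 6.78 / 18.99 * 100 = 35.7%

35.7


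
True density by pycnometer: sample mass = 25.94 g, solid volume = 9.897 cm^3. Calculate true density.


TD = 25.94 / 9.897 = 2.621 g/cm^3

2.621


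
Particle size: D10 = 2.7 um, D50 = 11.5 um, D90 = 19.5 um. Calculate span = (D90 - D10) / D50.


Span = (19.5 - 2.7) / 11.5 = 16.8 / 11.5 = 1.461

1.461


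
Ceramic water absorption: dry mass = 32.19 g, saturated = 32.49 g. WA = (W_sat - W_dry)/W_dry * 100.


WA = (32.49 - 32.19) / 32.19 * 100 = 0.93%

0.93


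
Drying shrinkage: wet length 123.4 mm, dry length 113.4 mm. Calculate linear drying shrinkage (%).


DS = (123.4 - 113.4) / 123.4 * 100 = 8.1%

8.1


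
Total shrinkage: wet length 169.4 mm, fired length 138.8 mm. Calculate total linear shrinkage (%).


TS = (169.4 - 138.8) / 169.4 * 100 = 18.06%

18.06


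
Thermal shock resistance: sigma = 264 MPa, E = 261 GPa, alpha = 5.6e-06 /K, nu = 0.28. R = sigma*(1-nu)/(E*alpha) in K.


R = 264*(1-0.28)/(261*1000*5.6e-06) = 130 K

130


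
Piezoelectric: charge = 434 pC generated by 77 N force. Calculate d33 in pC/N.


d33 = 434 / 77 = 5.6 pC/N

5.6


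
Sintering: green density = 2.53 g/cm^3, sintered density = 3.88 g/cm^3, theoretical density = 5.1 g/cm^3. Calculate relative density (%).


Relative = 3.88 / 5.1 * 100 = 76.1%

76.1


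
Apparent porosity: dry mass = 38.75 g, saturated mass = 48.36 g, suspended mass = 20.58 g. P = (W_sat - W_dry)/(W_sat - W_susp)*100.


P = (48.36 - 38.75) / (48.36 - 20.58) * 100 = 9.61 / 27.78 * 100 = 34.6%

34.6


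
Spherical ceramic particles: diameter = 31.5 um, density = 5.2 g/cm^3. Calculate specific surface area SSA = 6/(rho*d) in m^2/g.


SSA = 6 / (5.2 * 31.5) = 0.037 m^2/g

0.037


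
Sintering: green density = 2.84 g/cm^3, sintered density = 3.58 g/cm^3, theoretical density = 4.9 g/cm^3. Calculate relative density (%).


Relative = 3.58 / 4.9 * 100 = 73.1%

73.1


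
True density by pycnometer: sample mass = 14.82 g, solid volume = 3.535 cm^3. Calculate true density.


TD = 14.82 / 3.535 = 4.192 g/cm^3

4.192


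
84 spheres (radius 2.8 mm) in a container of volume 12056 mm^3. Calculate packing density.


V_sphere = 4/3*pi*2.8^3 = 91.9523 mm^3
Total V = 84*91.9523 = 7723.9932 mm^3
PD = 7723.9932 / 12056 = 0.641

0.641


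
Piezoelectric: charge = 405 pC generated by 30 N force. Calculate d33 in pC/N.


d33 = 405 / 30 = 13.5 pC/N

13.5


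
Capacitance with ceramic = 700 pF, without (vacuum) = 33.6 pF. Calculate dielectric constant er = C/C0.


er = 700 / 33.6 = 20.83

20.83


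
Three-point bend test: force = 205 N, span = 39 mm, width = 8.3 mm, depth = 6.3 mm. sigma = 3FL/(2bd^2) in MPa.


sigma = 3*205*39/(2*8.3*6.3^2) = 36.4 MPa

36.4


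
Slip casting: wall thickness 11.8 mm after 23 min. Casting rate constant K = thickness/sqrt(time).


K = 11.8 / sqrt(23) = 11.8 / 4.7958 = 2.46 mm/min^0.5

2.46


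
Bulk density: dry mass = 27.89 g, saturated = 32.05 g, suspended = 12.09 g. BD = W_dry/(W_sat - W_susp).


BD = 27.89 / (32.05 - 12.09) = 27.89 / 19.96 = 1.397 g/cm^3

1.397


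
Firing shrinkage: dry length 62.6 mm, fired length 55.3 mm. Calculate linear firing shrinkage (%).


FS = (62.6 - 55.3) / 62.6 * 100 = 11.66%

11.66


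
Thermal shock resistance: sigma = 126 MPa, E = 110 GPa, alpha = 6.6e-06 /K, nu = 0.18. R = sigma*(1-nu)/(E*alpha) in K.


R = 126*(1-0.18)/(110*1000*6.6e-06) = 142 K

142


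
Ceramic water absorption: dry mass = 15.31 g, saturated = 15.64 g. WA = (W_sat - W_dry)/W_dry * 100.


WA = (15.64 - 15.31) / 15.31 * 100 = 2.16%

2.16


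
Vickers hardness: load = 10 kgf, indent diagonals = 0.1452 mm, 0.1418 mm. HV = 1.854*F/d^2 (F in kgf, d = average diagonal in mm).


d_avg = (0.1452+0.1418)/2 = 0.1435 mm
HV = 1.854*10/0.1435^2 = 900

900


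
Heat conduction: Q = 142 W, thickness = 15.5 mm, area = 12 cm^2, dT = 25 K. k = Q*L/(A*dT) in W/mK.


k = 142*15.5/1000/(12/10000*25) = 73.37 W/mK

73.37


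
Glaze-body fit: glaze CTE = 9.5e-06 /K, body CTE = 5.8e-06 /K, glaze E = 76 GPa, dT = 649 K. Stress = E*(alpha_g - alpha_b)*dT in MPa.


Stress = 76*1000*(9.5e-06 - 5.8e-06)*649 = 182.5 MPa

182.5


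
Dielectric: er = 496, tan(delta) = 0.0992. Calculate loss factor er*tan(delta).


Loss = 496 * 0.0992 = 49.203

49.203


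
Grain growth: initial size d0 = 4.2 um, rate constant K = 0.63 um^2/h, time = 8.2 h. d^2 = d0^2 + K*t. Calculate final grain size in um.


d^2 = 4.2^2 + 0.63*8.2 = 22.806
d = sqrt(22.806) = 4.78 um

4.78


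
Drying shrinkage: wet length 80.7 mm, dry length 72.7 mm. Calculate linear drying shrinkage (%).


DS = (80.7 - 72.7) / 80.7 * 100 = 9.91%

9.91


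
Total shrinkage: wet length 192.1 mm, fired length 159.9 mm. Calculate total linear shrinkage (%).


TS = (192.1 - 159.9) / 192.1 * 100 = 16.76%

16.76


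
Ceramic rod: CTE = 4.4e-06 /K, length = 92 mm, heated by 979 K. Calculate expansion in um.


dL = 4.4e-06 * 92 * 979 * 1000 = 396.299 um

396.299


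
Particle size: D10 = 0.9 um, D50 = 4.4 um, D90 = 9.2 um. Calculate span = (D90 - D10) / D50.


Span = (9.2 - 0.9) / 4.4 = 8.3 / 4.4 = 1.886

1.886


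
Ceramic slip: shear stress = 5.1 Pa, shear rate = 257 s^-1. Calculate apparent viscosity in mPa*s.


eta = tau/gamma * 1000 = 5.1/257 * 1000 = 19.8 mPa*s

19.8


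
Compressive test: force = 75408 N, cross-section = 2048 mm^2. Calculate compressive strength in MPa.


CS = 75408 / 2048 = 36.8 MPa

36.8


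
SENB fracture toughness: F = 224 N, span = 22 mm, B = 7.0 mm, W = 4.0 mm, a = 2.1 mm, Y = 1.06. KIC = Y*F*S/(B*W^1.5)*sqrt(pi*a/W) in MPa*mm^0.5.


KIC = 1.06*224*22/(7.0*4.0^1.5)*sqrt(pi*2.1/4.0) = 119.8

119.8


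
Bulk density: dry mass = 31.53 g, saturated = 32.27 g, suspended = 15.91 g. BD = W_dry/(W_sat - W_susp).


BD = 31.53 / (32.27 - 15.91) = 31.53 / 16.36 = 1.927 g/cm^3

1.927


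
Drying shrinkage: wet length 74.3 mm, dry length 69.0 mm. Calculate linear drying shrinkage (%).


DS = (74.3 - 69.0) / 74.3 * 100 = 7.13%

7.13


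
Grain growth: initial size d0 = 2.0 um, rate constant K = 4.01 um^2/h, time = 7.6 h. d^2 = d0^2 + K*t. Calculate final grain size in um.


d^2 = 2.0^2 + 4.01*7.6 = 34.476
d = sqrt(34.476) = 5.87 um

5.87


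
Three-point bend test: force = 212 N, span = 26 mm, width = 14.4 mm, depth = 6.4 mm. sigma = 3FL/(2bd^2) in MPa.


sigma = 3*212*26/(2*14.4*6.4^2) = 14.0 MPa

14.0


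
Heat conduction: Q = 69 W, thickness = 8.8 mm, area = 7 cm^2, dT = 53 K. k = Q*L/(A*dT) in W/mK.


k = 69*8.8/1000/(7/10000*53) = 16.37 W/mK

16.37


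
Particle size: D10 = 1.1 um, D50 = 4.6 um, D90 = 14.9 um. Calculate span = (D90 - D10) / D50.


Span = (14.9 - 1.1) / 4.6 = 13.8 / 4.6 = 3.0

3.0


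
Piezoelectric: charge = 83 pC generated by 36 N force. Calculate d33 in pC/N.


d33 = 83 / 36 = 2.3 pC/N

2.3


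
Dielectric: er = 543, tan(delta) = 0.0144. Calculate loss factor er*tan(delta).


Loss = 543 * 0.0144 = 7.819

7.819


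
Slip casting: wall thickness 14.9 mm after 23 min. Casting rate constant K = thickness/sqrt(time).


K = 14.9 / sqrt(23) = 14.9 / 4.7958 = 3.107 mm/min^0.5

3.107


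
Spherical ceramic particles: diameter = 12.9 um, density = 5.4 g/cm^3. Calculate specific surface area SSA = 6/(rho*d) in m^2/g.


SSA = 6 / (5.4 * 12.9) = 0.086 m^2/g

0.086


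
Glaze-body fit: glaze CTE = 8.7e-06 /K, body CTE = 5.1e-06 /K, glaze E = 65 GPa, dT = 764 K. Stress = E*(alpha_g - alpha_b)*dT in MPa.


Stress = 65*1000*(8.7e-06 - 5.1e-06)*764 = 178.8 MPa

178.8


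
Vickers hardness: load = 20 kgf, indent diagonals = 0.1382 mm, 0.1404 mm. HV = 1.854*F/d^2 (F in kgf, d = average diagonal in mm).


d_avg = (0.1382+0.1404)/2 = 0.1393 mm
HV = 1.854*20/0.1393^2 = 1911

1911


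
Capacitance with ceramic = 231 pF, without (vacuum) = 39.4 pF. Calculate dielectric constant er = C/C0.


er = 231 / 39.4 = 5.86

5.86


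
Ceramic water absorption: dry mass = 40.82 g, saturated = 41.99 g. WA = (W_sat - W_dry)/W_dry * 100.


WA = (41.99 - 40.82) / 40.82 * 100 = 2.87%

2.87


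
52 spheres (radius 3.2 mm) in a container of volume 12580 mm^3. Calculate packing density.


V_sphere = 4/3*pi*3.2^3 = 137.2583 mm^3
Total V = 52*137.2583 = 7137.4316 mm^3
PD = 7137.4316 / 12580 = 0.567

0.567


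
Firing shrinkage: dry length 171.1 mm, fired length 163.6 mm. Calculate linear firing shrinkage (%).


FS = (171.1 - 163.6) / 171.1 * 100 = 4.38%

4.38


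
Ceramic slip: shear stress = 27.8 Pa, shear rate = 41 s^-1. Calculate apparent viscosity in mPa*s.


eta = tau/gamma * 1000 = 27.8/41 * 1000 = 678.0 mPa*s

678.0


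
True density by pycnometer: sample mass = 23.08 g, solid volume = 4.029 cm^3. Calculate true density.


TD = 23.08 / 4.029 = 5.728 g/cm^3

5.728


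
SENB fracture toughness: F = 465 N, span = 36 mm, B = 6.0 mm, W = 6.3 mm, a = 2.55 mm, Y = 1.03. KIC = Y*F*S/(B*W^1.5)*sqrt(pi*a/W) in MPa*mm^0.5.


KIC = 1.03*465*36/(6.0*6.3^1.5)*sqrt(pi*2.55/6.3) = 204.93

204.93


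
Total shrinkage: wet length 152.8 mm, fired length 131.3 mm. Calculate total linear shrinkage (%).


TS = (152.8 - 131.3) / 152.8 * 100 = 14.07%

14.07


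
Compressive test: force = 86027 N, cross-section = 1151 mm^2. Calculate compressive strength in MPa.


CS = 86027 / 1151 = 74.7 MPa

74.7


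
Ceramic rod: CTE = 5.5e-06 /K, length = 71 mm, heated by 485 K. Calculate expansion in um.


dL = 5.5e-06 * 71 * 485 * 1000 = 189.393 um

189.393


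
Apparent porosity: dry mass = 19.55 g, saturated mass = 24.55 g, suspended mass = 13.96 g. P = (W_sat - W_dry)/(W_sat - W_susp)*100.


P = (24.55 - 19.55) / (24.55 - 13.96) * 100 = 5.0 / 10.59 * 100 = 47.2%

47.2


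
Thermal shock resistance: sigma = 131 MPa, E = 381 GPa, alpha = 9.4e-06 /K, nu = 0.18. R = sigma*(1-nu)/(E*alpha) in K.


R = 131*(1-0.18)/(381*1000*9.4e-06) = 30 K

30


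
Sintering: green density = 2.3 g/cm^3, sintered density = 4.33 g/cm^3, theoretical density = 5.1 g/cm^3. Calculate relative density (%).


Relative = 4.33 / 5.1 * 100 = 84.9%

84.9


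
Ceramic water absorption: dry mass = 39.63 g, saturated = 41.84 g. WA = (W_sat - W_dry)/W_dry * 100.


WA = (41.84 - 39.63) / 39.63 * 100 = 5.58%

5.58


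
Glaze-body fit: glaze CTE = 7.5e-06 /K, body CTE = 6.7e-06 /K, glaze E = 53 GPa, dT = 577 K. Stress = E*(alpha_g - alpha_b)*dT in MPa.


Stress = 53*1000*(7.5e-06 - 6.7e-06)*577 = 24.5 MPa

24.5


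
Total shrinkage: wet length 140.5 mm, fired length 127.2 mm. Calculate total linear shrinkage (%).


TS = (140.5 - 127.2) / 140.5 * 100 = 9.47%

9.47


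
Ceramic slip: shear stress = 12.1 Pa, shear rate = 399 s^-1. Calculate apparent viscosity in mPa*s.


eta = tau/gamma * 1000 = 12.1/399 * 1000 = 30.3 mPa*s

30.3


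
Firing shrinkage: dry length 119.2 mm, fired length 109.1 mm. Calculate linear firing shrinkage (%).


FS = (119.2 - 109.1) / 119.2 * 100 = 8.47%

8.47


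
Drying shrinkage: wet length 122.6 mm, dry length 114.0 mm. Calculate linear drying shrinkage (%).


DS = (122.6 - 114.0) / 122.6 * 100 = 7.01%

7.01


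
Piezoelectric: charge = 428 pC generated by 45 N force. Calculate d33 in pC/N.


d33 = 428 / 45 = 9.5 pC/N

9.5


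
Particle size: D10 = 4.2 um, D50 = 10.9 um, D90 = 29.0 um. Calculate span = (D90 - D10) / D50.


Span = (29.0 - 4.2) / 10.9 = 24.8 / 10.9 = 2.275

2.275


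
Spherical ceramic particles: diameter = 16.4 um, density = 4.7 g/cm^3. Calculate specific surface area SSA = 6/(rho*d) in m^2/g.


SSA = 6 / (4.7 * 16.4) = 0.078 m^2/g

0.078


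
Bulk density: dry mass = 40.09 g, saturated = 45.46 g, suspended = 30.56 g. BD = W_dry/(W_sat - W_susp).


BD = 40.09 / (45.46 - 30.56) = 40.09 / 14.9 = 2.691 g/cm^3

2.691


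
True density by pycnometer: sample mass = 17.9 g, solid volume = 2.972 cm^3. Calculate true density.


TD = 17.9 / 2.972 = 6.023 g/cm^3

6.023


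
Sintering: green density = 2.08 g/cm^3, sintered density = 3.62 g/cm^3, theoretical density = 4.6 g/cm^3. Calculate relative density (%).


Relative = 3.62 / 4.6 * 100 = 78.7%

78.7


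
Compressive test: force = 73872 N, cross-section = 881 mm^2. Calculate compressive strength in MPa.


CS = 73872 / 881 = 83.9 MPa

83.9


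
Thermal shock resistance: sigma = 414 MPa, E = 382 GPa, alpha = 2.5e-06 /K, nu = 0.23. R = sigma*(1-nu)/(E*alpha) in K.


R = 414*(1-0.23)/(382*1000*2.5e-06) = 334 K

334


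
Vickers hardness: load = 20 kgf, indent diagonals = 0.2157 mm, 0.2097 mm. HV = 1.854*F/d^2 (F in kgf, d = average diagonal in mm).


d_avg = (0.2157+0.2097)/2 = 0.2127 mm
HV = 1.854*20/0.2127^2 = 820

820


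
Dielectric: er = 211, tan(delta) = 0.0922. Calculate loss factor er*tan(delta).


Loss = 211 * 0.0922 = 19.454

19.454


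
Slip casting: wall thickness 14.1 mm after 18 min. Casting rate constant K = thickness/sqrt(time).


K = 14.1 / sqrt(18) = 14.1 / 4.2426 = 3.323 mm/min^0.5

3.323


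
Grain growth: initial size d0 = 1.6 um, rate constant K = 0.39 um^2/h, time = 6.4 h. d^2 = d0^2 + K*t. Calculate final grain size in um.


d^2 = 1.6^2 + 0.39*6.4 = 5.056
d = sqrt(5.056) = 2.25 um

2.25


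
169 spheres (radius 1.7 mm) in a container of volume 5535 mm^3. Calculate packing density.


V_sphere = 4/3*pi*1.7^3 = 20.5795 mm^3
Total V = 169*20.5795 = 3477.9355 mm^3
PD = 3477.9355 / 5535 = 0.628

0.628


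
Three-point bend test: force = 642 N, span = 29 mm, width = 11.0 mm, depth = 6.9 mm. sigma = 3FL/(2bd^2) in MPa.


sigma = 3*642*29/(2*11.0*6.9^2) = 53.3 MPa

53.3


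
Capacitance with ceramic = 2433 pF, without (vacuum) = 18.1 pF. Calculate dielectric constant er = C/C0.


er = 2433 / 18.1 = 134.42

134.42


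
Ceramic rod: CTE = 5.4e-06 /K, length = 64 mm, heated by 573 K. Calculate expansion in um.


dL = 5.4e-06 * 64 * 573 * 1000 = 198.029 um

198.029


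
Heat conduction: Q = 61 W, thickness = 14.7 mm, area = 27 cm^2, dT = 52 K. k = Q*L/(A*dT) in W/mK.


k = 61*14.7/1000/(27/10000*52) = 6.39 W/mK

6.39


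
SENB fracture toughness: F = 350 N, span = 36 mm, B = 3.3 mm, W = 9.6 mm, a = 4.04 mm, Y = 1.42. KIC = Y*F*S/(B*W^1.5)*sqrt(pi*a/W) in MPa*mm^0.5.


KIC = 1.42*350*36/(3.3*9.6^1.5)*sqrt(pi*4.04/9.6) = 209.59

209.59


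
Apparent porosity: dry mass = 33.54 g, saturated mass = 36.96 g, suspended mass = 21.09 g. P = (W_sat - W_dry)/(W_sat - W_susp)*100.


P = (36.96 - 33.54) / (36.96 - 21.09) * 100 = 3.42 / 15.87 * 100 = 21.6%

21.6


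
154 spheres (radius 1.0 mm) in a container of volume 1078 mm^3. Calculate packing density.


V_sphere = 4/3*pi*1.0^3 = 4.1888 mm^3
Total V = 154*4.1888 = 645.0752 mm^3
PD = 645.0752 / 1078 = 0.598

0.598


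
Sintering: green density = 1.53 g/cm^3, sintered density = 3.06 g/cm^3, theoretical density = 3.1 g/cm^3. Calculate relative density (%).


Relative = 3.06 / 3.1 * 100 = 98.7%

98.7


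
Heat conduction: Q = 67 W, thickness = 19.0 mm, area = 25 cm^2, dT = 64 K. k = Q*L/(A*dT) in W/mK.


k = 67*19.0/1000/(25/10000*64) = 7.96 W/mK

7.96


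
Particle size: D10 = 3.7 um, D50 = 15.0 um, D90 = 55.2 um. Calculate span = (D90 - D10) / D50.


Span = (55.2 - 3.7) / 15.0 = 51.5 / 15.0 = 3.433

3.433


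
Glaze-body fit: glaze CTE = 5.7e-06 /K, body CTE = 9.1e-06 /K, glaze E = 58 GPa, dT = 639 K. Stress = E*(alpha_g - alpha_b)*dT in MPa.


Stress = 58*1000*(5.7e-06 - 9.1e-06)*639 = -126.0 MPa

-126.0


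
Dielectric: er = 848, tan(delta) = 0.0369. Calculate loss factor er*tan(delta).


Loss = 848 * 0.0369 = 31.291

31.291


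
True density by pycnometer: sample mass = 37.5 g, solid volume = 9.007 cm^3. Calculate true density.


TD = 37.5 / 9.007 = 4.163 g/cm^3

4.163


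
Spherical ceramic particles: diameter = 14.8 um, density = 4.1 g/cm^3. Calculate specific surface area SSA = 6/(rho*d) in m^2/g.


SSA = 6 / (4.1 * 14.8) = 0.099 m^2/g

0.099


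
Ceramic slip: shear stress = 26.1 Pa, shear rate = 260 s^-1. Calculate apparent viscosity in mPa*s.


eta = tau/gamma * 1000 = 26.1/260 * 1000 = 100.4 mPa*s

100.4


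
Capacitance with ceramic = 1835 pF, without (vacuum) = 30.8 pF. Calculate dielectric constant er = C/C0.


er = 1835 / 30.8 = 59.58

59.58


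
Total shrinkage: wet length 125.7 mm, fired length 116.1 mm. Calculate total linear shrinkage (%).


TS = (125.7 - 116.1) / 125.7 * 100 = 7.64%

7.64


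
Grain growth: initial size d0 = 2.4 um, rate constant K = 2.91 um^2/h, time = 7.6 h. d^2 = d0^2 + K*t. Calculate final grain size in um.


d^2 = 2.4^2 + 2.91*7.6 = 27.876
d = sqrt(27.876) = 5.28 um

5.28


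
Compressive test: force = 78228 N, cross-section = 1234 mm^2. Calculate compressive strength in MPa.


CS = 78228 / 1234 = 63.4 MPa

63.4


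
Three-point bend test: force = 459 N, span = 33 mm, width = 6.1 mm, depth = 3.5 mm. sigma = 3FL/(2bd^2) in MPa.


sigma = 3*459*33/(2*6.1*3.5^2) = 304.1 MPa

304.1


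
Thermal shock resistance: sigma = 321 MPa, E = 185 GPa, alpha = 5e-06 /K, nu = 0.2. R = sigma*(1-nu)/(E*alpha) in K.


R = 321*(1-0.2)/(185*1000*5e-06) = 278 K

278


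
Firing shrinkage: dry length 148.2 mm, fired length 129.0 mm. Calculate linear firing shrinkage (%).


FS = (148.2 - 129.0) / 148.2 * 100 = 12.96%

12.96


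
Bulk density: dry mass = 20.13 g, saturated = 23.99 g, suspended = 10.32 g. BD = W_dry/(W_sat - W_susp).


BD = 20.13 / (23.99 - 10.32) = 20.13 / 13.67 = 1.473 g/cm^3

1.473


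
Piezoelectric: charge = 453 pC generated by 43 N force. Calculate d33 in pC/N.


d33 = 453 / 43 = 10.5 pC/N

10.5


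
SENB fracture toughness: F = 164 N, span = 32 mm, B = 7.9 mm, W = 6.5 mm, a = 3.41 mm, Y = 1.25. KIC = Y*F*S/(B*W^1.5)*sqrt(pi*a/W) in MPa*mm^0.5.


KIC = 1.25*164*32/(7.9*6.5^1.5)*sqrt(pi*3.41/6.5) = 64.33

64.33


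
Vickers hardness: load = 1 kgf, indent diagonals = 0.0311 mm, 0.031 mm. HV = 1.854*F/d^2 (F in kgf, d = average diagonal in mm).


d_avg = (0.0311+0.031)/2 = 0.03105 mm
HV = 1.854*1/0.03105^2 = 1923

1923


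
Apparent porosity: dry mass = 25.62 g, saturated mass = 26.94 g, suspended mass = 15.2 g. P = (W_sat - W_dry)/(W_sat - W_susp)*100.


P = (26.94 - 25.62) / (26.94 - 15.2) * 100 = 1.32 / 11.74 * 100 = 11.2%

11.2


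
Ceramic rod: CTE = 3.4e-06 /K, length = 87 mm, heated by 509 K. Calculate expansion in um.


dL = 3.4e-06 * 87 * 509 * 1000 = 150.562 um

150.562
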